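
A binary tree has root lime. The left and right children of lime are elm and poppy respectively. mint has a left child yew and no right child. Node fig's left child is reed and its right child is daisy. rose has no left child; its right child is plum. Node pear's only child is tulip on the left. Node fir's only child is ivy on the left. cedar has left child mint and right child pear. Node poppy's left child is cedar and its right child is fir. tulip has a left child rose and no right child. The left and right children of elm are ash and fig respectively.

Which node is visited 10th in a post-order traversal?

Post-order visits the left subtree, then the right subtree, then the node.
At lime: go left to elm.
  At elm: go left to ash.
    ash is a leaf — visit ash.
  At elm: go right to fig.
    At fig: go left to reed.
      reed is a leaf — visit reed.
    At fig: go right to daisy.
      daisy is a leaf — visit daisy.
    Visit fig.
  Visit elm.
At lime: go right to poppy.
  At poppy: go left to cedar.
    At cedar: go left to mint.
      At mint: go left to yew.
        yew is a leaf — visit yew.
      At mint: no right child.
      Visit mint.
    At cedar: go right to pear.
      At pear: go left to tulip.
        At tulip: go left to rose.
          At rose: no left child.
          At rose: go right to plum.
            plum is a leaf — visit plum.
          Visit rose.
        At tulip: no right child.
        Visit tulip.
      At pear: no right child.
      Visit pear.
    Visit cedar.
  At poppy: go right to fir.
    At fir: go left to ivy.
      ivy is a leaf — visit ivy.
    At fir: no right child.
    Visit fir.
  Visit poppy.
Visit lime.
Full post-order sequence: ash, reed, daisy, fig, elm, yew, mint, plum, rose, tulip, pear, cedar, ivy, fir, poppy, lime.

tulip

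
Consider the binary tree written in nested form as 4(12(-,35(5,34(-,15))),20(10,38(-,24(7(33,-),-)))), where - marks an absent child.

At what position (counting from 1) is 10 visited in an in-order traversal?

7

In-order visits the left subtree, then the node, then the right subtree.
At 4: go left to 12.
  At 12: no left child.
  Visit 12.
  At 12: go right to 35.
    At 35: go left to 5.
      5 is a leaf — visit 5.
    Visit 35.
    At 35: go right to 34.
      At 34: no left child.
      Visit 34.
      At 34: go right to 15.
        15 is a leaf — visit 15.
Visit 4.
At 4: go right to 20.
  At 20: go left to 10.
    10 is a leaf — visit 10.
  Visit 20.
  At 20: go right to 38.
    At 38: no left child.
    Visit 38.
    At 38: go right to 24.
      At 24: go left to 7.
        At 7: go left to 33.
          33 is a leaf — visit 33.
        Visit 7.
        At 7: no right child.
      Visit 24.
      At 24: no right child.
Full in-order sequence: 12, 5, 35, 34, 15, 4, 10, 20, 38, 33, 7, 24.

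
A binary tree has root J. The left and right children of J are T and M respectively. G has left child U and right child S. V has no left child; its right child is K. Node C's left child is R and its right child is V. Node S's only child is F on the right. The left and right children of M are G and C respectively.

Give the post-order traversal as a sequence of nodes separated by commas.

T, U, F, S, G, R, K, V, C, M, J

Post-order visits the left subtree, then the right subtree, then the node.
At J: go left to T.
  T is a leaf — visit T.
At J: go right to M.
  At M: go left to G.
    At G: go left to U.
      U is a leaf — visit U.
    At G: go right to S.
      At S: no left child.
      At S: go right to F.
        F is a leaf — visit F.
      Visit S.
    Visit G.
  At M: go right to C.
    At C: go left to R.
      R is a leaf — visit R.
    At C: go right to V.
      At V: no left child.
      At V: go right to K.
        K is a leaf — visit K.
      Visit V.
    Visit C.
  Visit M.
Visit J.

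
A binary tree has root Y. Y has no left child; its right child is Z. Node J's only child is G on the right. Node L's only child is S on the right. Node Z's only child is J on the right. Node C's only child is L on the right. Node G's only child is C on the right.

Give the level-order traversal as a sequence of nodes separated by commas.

Level-order visits nodes level by level from the root, left to right within each level.
Level 0: Y
Level 1: Z
Level 2: J
Level 3: G
Level 4: C
Level 5: L
Level 6: S

Y, Z, J, G, C, L, S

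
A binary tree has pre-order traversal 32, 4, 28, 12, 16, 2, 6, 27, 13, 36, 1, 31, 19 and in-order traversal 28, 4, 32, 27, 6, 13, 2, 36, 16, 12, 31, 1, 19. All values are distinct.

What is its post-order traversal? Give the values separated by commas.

28, 4, 27, 13, 6, 36, 2, 16, 31, 19, 1, 12, 32

The first element of pre-order is the root; it splits in-order into left and right subtrees.
Root 32: left subtree has 2 nodes {28, 4}, right has 10 {27, 6, 13, 2, 36, 16, 12, 31, 1, 19}.
  Root 4: left subtree has 1 node {28}, right has 0 { }.
  Root 12: left subtree has 6 nodes {27, 6, 13, 2, 36, 16}, right has 3 {31, 1, 19}.
    Root 16: left subtree has 5 nodes {27, 6, 13, 2, 36}, right has 0 { }.
      Root 2: left subtree has 3 nodes {27, 6, 13}, right has 1 {36}.
        Root 6: left subtree has 1 node {27}, right has 1 {13}.
    Root 1: left subtree has 1 node {31}, right has 1 {19}.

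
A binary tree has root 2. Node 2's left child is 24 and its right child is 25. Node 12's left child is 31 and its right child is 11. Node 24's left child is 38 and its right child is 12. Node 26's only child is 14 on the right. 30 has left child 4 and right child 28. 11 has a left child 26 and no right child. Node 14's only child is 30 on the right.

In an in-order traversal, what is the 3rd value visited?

In-order visits the left subtree, then the node, then the right subtree.
At 2: go left to 24.
  At 24: go left to 38.
    38 is a leaf — visit 38.
  Visit 24.
  At 24: go right to 12.
    At 12: go left to 31.
      31 is a leaf — visit 31.
    Visit 12.
    At 12: go right to 11.
      At 11: go left to 26.
        At 26: no left child.
        Visit 26.
        At 26: go right to 14.
          At 14: no left child.
          Visit 14.
          At 14: go right to 30.
            At 30: go left to 4.
              4 is a leaf — visit 4.
            Visit 30.
            At 30: go right to 28.
              28 is a leaf — visit 28.
      Visit 11.
      At 11: no right child.
Visit 2.
At 2: go right to 25.
  25 is a leaf — visit 25.
Full in-order sequence: 38, 24, 31, 12, 26, 14, 4, 30, 28, 11, 2, 25.

31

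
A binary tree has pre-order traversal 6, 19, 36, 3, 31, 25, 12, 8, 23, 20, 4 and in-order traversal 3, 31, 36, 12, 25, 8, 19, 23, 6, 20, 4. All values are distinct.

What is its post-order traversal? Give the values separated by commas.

31, 3, 12, 8, 25, 36, 23, 19, 4, 20, 6

The first element of pre-order is the root; it splits in-order into left and right subtrees.
Root 6: left subtree has 8 nodes {3, 31, 36, 12, 25, 8, 19, 23}, right has 2 {20, 4}.
  Root 19: left subtree has 6 nodes {3, 31, 36, 12, 25, 8}, right has 1 {23}.
    Root 36: left subtree has 2 nodes {3, 31}, right has 3 {12, 25, 8}.
      Root 3: left subtree has 0 nodes { }, right has 1 {31}.
      Root 25: left subtree has 1 node {12}, right has 1 {8}.
  Root 20: left subtree has 0 nodes { }, right has 1 {4}.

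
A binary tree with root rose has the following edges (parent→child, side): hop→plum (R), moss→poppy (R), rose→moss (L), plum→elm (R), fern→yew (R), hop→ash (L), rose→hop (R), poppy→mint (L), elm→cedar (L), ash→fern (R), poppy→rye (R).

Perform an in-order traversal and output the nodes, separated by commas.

moss, mint, poppy, rye, rose, ash, fern, yew, hop, plum, cedar, elm

In-order visits the left subtree, then the node, then the right subtree.
At rose: go left to moss.
  At moss: no left child.
  Visit moss.
  At moss: go right to poppy.
    At poppy: go left to mint.
      mint is a leaf — visit mint.
    Visit poppy.
    At poppy: go right to rye.
      rye is a leaf — visit rye.
Visit rose.
At rose: go right to hop.
  At hop: go left to ash.
    At ash: no left child.
    Visit ash.
    At ash: go right to fern.
      At fern: no left child.
      Visit fern.
      At fern: go right to yew.
        yew is a leaf — visit yew.
  Visit hop.
  At hop: go right to plum.
    At plum: no left child.
    Visit plum.
    At plum: go right to elm.
      At elm: go left to cedar.
        cedar is a leaf — visit cedar.
      Visit elm.
      At elm: no right child.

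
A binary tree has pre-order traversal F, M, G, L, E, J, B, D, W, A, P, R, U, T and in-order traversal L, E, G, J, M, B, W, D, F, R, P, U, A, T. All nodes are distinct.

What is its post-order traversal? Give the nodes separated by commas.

E, L, J, G, W, D, B, M, R, U, P, T, A, F

The first element of pre-order is the root; it splits in-order into left and right subtrees.
Root F: left subtree has 8 nodes {L, E, G, J, M, B, W, D}, right has 5 {R, P, U, A, T}.
  Root M: left subtree has 4 nodes {L, E, G, J}, right has 3 {B, W, D}.
    Root G: left subtree has 2 nodes {L, E}, right has 1 {J}.
      Root L: left subtree has 0 nodes { }, right has 1 {E}.
    Root B: left subtree has 0 nodes { }, right has 2 {W, D}.
      Root D: left subtree has 1 node {W}, right has 0 { }.
  Root A: left subtree has 3 nodes {R, P, U}, right has 1 {T}.
    Root P: left subtree has 1 node {R}, right has 1 {U}.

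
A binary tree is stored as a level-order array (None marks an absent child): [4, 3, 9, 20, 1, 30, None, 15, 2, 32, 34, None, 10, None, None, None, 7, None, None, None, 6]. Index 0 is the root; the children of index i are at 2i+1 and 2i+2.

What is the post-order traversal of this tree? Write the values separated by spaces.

Post-order visits the left subtree, then the right subtree, then the node.
At 4: go left to 3.
  At 3: go left to 20.
    At 20: go left to 15.
      At 15: no left child.
      At 15: go right to 7.
        7 is a leaf — visit 7.
      Visit 15.
    At 20: go right to 2.
      2 is a leaf — visit 2.
    Visit 20.
  At 3: go right to 1.
    At 1: go left to 32.
      At 32: no left child.
      At 32: go right to 6.
        6 is a leaf — visit 6.
      Visit 32.
    At 1: go right to 34.
      34 is a leaf — visit 34.
    Visit 1.
  Visit 3.
At 4: go right to 9.
  At 9: go left to 30.
    At 30: no left child.
    At 30: go right to 10.
      10 is a leaf — visit 10.
    Visit 30.
  At 9: no right child.
  Visit 9.
Visit 4.

7 15 2 20 6 32 34 1 3 10 30 9 4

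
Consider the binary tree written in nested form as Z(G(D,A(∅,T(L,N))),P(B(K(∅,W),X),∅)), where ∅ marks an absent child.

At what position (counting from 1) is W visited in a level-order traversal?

12

Level-order visits nodes level by level from the root, left to right within each level.
Level 0: Z
Level 1: G, P
Level 2: D, A, B
Level 3: T, K, X
Level 4: L, N, W
Full level-order sequence: Z, G, P, D, A, B, T, K, X, L, N, W.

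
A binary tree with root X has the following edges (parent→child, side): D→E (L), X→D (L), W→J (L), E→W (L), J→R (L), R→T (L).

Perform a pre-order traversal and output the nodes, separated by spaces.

Pre-order visits the node, then its left subtree, then its right subtree.
Visit X.
At X: go left to D.
  Visit D.
  At D: go left to E.
    Visit E.
    At E: go left to W.
      Visit W.
      At W: go left to J.
        Visit J.
        At J: go left to R.
          Visit R.
          At R: go left to T.
            T is a leaf — visit T.
          At R: no right child.
        At J: no right child.
      At W: no right child.
    At E: no right child.
  At D: no right child.
At X: no right child.

X D E W J R T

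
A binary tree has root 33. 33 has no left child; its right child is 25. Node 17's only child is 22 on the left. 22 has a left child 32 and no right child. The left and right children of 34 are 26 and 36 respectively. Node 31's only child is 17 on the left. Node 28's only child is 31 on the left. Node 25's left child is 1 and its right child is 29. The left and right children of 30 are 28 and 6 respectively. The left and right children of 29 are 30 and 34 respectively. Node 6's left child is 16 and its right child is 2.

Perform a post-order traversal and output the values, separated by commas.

Post-order visits the left subtree, then the right subtree, then the node.
At 33: no left child.
At 33: go right to 25.
  At 25: go left to 1.
    1 is a leaf — visit 1.
  At 25: go right to 29.
    At 29: go left to 30.
      At 30: go left to 28.
        At 28: go left to 31.
          At 31: go left to 17.
            At 17: go left to 22.
              At 22: go left to 32.
                32 is a leaf — visit 32.
              At 22: no right child.
              Visit 22.
            At 17: no right child.
            Visit 17.
          At 31: no right child.
          Visit 31.
        At 28: no right child.
        Visit 28.
      At 30: go right to 6.
        At 6: go left to 16.
          16 is a leaf — visit 16.
        At 6: go right to 2.
          2 is a leaf — visit 2.
        Visit 6.
      Visit 30.
    At 29: go right to 34.
      At 34: go left to 26.
        26 is a leaf — visit 26.
      At 34: go right to 36.
        36 is a leaf — visit 36.
      Visit 34.
    Visit 29.
  Visit 25.
Visit 33.

1, 32, 22, 17, 31, 28, 16, 2, 6, 30, 26, 36, 34, 29, 25, 33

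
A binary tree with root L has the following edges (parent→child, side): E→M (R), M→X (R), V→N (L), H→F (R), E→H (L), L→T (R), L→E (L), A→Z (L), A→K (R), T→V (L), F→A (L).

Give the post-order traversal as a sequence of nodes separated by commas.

Post-order visits the left subtree, then the right subtree, then the node.
At L: go left to E.
  At E: go left to H.
    At H: no left child.
    At H: go right to F.
      At F: go left to A.
        At A: go left to Z.
          Z is a leaf — visit Z.
        At A: go right to K.
          K is a leaf — visit K.
        Visit A.
      At F: no right child.
      Visit F.
    Visit H.
  At E: go right to M.
    At M: no left child.
    At M: go right to X.
      X is a leaf — visit X.
    Visit M.
  Visit E.
At L: go right to T.
  At T: go left to V.
    At V: go left to N.
      N is a leaf — visit N.
    At V: no right child.
    Visit V.
  At T: no right child.
  Visit T.
Visit L.

Z, K, A, F, H, X, M, E, N, V, T, L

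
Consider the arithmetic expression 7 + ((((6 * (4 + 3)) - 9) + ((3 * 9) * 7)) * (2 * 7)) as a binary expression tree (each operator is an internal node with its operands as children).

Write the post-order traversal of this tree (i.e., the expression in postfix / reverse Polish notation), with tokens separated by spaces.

7 6 4 3 + * 9 - 3 9 * 7 * + 2 7 * * +

Post-order on an expression tree gives postfix notation: for each operator, emit left operand, right operand, then the operator.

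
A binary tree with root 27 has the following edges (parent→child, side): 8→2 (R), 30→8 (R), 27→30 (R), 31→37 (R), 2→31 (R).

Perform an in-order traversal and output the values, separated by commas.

In-order visits the left subtree, then the node, then the right subtree.
At 27: no left child.
Visit 27.
At 27: go right to 30.
  At 30: no left child.
  Visit 30.
  At 30: go right to 8.
    At 8: no left child.
    Visit 8.
    At 8: go right to 2.
      At 2: no left child.
      Visit 2.
      At 2: go right to 31.
        At 31: no left child.
        Visit 31.
        At 31: go right to 37.
          37 is a leaf — visit 37.

27, 30, 8, 2, 31, 37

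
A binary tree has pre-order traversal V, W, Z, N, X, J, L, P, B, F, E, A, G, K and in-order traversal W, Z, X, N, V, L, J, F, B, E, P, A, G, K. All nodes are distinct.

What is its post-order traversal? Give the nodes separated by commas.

The first element of pre-order is the root; it splits in-order into left and right subtrees.
Root V: left subtree has 4 nodes {W, Z, X, N}, right has 9 {L, J, F, B, E, P, A, G, K}.
  Root W: left subtree has 0 nodes { }, right has 3 {Z, X, N}.
    Root Z: left subtree has 0 nodes { }, right has 2 {X, N}.
      Root N: left subtree has 1 node {X}, right has 0 { }.
  Root J: left subtree has 1 node {L}, right has 7 {F, B, E, P, A, G, K}.
    Root P: left subtree has 3 nodes {F, B, E}, right has 3 {A, G, K}.
      Root B: left subtree has 1 node {F}, right has 1 {E}.
      Root A: left subtree has 0 nodes { }, right has 2 {G, K}.
        Root G: left subtree has 0 nodes { }, right has 1 {K}.

X, N, Z, W, L, F, E, B, K, G, A, P, J, V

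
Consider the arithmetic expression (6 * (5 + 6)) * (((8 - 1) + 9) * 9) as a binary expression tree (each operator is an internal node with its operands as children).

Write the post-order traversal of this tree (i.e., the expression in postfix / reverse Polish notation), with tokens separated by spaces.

6 5 6 + * 8 1 - 9 + 9 * *

Post-order on an expression tree gives postfix notation: for each operator, emit left operand, right operand, then the operator.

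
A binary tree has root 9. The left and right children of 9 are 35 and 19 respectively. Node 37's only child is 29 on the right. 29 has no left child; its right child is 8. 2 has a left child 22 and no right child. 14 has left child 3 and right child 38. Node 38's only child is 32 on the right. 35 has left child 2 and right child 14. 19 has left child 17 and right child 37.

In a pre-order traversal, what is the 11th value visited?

Pre-order visits the node, then its left subtree, then its right subtree.
Visit 9.
At 9: go left to 35.
  Visit 35.
  At 35: go left to 2.
    Visit 2.
    At 2: go left to 22.
      22 is a leaf — visit 22.
    At 2: no right child.
  At 35: go right to 14.
    Visit 14.
    At 14: go left to 3.
      3 is a leaf — visit 3.
    At 14: go right to 38.
      Visit 38.
      At 38: no left child.
      At 38: go right to 32.
        32 is a leaf — visit 32.
At 9: go right to 19.
  Visit 19.
  At 19: go left to 17.
    17 is a leaf — visit 17.
  At 19: go right to 37.
    Visit 37.
    At 37: no left child.
    At 37: go right to 29.
      Visit 29.
      At 29: no left child.
      At 29: go right to 8.
        8 is a leaf — visit 8.
Full pre-order sequence: 9, 35, 2, 22, 14, 3, 38, 32, 19, 17, 37, 29, 8.

37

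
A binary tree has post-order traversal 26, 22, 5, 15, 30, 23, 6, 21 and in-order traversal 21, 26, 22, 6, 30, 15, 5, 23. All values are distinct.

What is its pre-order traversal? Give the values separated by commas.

21, 6, 22, 26, 23, 30, 15, 5

The last element of post-order is the root; it splits in-order into left and right subtrees.
Root 21: left subtree has 0 nodes { }, right has 7 {26, 22, 6, 30, 15, 5, 23}.
  Root 6: left subtree has 2 nodes {26, 22}, right has 4 {30, 15, 5, 23}.
    Root 22: left subtree has 1 node {26}, right has 0 { }.
    Root 23: left subtree has 3 nodes {30, 15, 5}, right has 0 { }.
      Root 30: left subtree has 0 nodes { }, right has 2 {15, 5}.
        Root 15: left subtree has 0 nodes { }, right has 1 {5}.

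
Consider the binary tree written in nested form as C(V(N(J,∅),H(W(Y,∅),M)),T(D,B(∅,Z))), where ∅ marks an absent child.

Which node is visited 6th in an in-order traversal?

H

In-order visits the left subtree, then the node, then the right subtree.
At C: go left to V.
  At V: go left to N.
    At N: go left to J.
      J is a leaf — visit J.
    Visit N.
    At N: no right child.
  Visit V.
  At V: go right to H.
    At H: go left to W.
      At W: go left to Y.
        Y is a leaf — visit Y.
      Visit W.
      At W: no right child.
    Visit H.
    At H: go right to M.
      M is a leaf — visit M.
Visit C.
At C: go right to T.
  At T: go left to D.
    D is a leaf — visit D.
  Visit T.
  At T: go right to B.
    At B: no left child.
    Visit B.
    At B: go right to Z.
      Z is a leaf — visit Z.
Full in-order sequence: J, N, V, Y, W, H, M, C, D, T, B, Z.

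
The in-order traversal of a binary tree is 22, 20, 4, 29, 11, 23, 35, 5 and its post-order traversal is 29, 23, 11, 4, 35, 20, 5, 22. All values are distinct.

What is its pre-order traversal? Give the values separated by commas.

The last element of post-order is the root; it splits in-order into left and right subtrees.
Root 22: left subtree has 0 nodes { }, right has 7 {20, 4, 29, 11, 23, 35, 5}.
  Root 5: left subtree has 6 nodes {20, 4, 29, 11, 23, 35}, right has 0 { }.
    Root 20: left subtree has 0 nodes { }, right has 5 {4, 29, 11, 23, 35}.
      Root 35: left subtree has 4 nodes {4, 29, 11, 23}, right has 0 { }.
        Root 4: left subtree has 0 nodes { }, right has 3 {29, 11, 23}.
          Root 11: left subtree has 1 node {29}, right has 1 {23}.

22, 5, 20, 35, 4, 11, 29, 23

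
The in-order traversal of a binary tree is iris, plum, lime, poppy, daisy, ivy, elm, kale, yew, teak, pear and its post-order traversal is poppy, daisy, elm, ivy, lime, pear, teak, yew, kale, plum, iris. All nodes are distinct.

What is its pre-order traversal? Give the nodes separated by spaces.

The last element of post-order is the root; it splits in-order into left and right subtrees.
Root iris: left subtree has 0 nodes { }, right has 10 {plum, lime, poppy, daisy, ivy, elm, kale, yew, teak, pear}.
  Root plum: left subtree has 0 nodes { }, right has 9 {lime, poppy, daisy, ivy, elm, kale, yew, teak, pear}.
    Root kale: left subtree has 5 nodes {lime, poppy, daisy, ivy, elm}, right has 3 {yew, teak, pear}.
      Root lime: left subtree has 0 nodes { }, right has 4 {poppy, daisy, ivy, elm}.
        Root ivy: left subtree has 2 nodes {poppy, daisy}, right has 1 {elm}.
          Root daisy: left subtree has 1 node {poppy}, right has 0 { }.
      Root yew: left subtree has 0 nodes { }, right has 2 {teak, pear}.
        Root teak: left subtree has 0 nodes { }, right has 1 {pear}.

iris plum kale lime ivy daisy poppy elm yew teak pear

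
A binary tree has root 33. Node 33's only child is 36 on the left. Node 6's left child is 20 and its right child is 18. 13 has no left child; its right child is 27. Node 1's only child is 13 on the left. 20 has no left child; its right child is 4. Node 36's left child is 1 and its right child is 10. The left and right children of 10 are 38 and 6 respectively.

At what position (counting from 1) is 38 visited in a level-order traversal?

Level-order visits nodes level by level from the root, left to right within each level.
Level 0: 33
Level 1: 36
Level 2: 1, 10
Level 3: 13, 38, 6
Level 4: 27, 20, 18
Level 5: 4
Full level-order sequence: 33, 36, 1, 10, 13, 38, 6, 27, 20, 18, 4.

6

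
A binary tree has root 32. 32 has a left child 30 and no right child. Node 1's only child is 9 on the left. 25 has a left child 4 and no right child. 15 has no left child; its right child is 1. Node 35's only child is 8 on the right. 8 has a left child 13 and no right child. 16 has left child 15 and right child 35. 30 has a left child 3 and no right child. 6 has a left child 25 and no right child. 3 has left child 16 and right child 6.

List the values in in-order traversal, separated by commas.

15, 9, 1, 16, 35, 13, 8, 3, 4, 25, 6, 30, 32

In-order visits the left subtree, then the node, then the right subtree.
At 32: go left to 30.
  At 30: go left to 3.
    At 3: go left to 16.
      At 16: go left to 15.
        At 15: no left child.
        Visit 15.
        At 15: go right to 1.
          At 1: go left to 9.
            9 is a leaf — visit 9.
          Visit 1.
          At 1: no right child.
      Visit 16.
      At 16: go right to 35.
        At 35: no left child.
        Visit 35.
        At 35: go right to 8.
          At 8: go left to 13.
            13 is a leaf — visit 13.
          Visit 8.
          At 8: no right child.
    Visit 3.
    At 3: go right to 6.
      At 6: go left to 25.
        At 25: go left to 4.
          4 is a leaf — visit 4.
        Visit 25.
        At 25: no right child.
      Visit 6.
      At 6: no right child.
  Visit 30.
  At 30: no right child.
Visit 32.
At 32: no right child.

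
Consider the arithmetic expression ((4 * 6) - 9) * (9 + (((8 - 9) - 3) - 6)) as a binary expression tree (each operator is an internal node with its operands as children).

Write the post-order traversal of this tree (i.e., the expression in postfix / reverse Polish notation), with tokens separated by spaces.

Post-order on an expression tree gives postfix notation: for each operator, emit left operand, right operand, then the operator.

4 6 * 9 - 9 8 9 - 3 - 6 - + *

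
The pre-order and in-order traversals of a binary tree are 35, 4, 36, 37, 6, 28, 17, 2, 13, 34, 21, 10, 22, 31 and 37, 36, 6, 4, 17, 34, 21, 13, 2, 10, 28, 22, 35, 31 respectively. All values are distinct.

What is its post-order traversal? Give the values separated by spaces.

37 6 36 21 34 13 10 2 17 22 28 4 31 35

The first element of pre-order is the root; it splits in-order into left and right subtrees.
Root 35: left subtree has 12 nodes {37, 36, 6, 4, 17, 34, 21, 13, 2, 10, 28, 22}, right has 1 {31}.
  Root 4: left subtree has 3 nodes {37, 36, 6}, right has 8 {17, 34, 21, 13, 2, 10, 28, 22}.
    Root 36: left subtree has 1 node {37}, right has 1 {6}.
    Root 28: left subtree has 6 nodes {17, 34, 21, 13, 2, 10}, right has 1 {22}.
      Root 17: left subtree has 0 nodes { }, right has 5 {34, 21, 13, 2, 10}.
        Root 2: left subtree has 3 nodes {34, 21, 13}, right has 1 {10}.
          Root 13: left subtree has 2 nodes {34, 21}, right has 0 { }.
            Root 34: left subtree has 0 nodes { }, right has 1 {21}.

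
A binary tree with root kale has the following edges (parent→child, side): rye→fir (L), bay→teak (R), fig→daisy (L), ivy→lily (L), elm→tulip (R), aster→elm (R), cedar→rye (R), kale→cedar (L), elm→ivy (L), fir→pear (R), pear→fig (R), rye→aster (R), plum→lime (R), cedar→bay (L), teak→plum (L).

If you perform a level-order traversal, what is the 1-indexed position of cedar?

Level-order visits nodes level by level from the root, left to right within each level.
Level 0: kale
Level 1: cedar
Level 2: bay, rye
Level 3: teak, fir, aster
Level 4: plum, pear, elm
Level 5: lime, fig, ivy, tulip
Level 6: daisy, lily
Full level-order sequence: kale, cedar, bay, rye, teak, fir, aster, plum, pear, elm, lime, fig, ivy, tulip, daisy, lily.

2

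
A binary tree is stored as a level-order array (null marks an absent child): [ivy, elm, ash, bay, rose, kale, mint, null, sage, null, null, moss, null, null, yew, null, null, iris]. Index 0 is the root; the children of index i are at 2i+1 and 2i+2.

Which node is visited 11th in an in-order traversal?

In-order visits the left subtree, then the node, then the right subtree.
At ivy: go left to elm.
  At elm: go left to bay.
    At bay: no left child.
    Visit bay.
    At bay: go right to sage.
      At sage: go left to iris.
        iris is a leaf — visit iris.
      Visit sage.
      At sage: no right child.
  Visit elm.
  At elm: go right to rose.
    rose is a leaf — visit rose.
Visit ivy.
At ivy: go right to ash.
  At ash: go left to kale.
    At kale: go left to moss.
      moss is a leaf — visit moss.
    Visit kale.
    At kale: no right child.
  Visit ash.
  At ash: go right to mint.
    At mint: no left child.
    Visit mint.
    At mint: go right to yew.
      yew is a leaf — visit yew.
Full in-order sequence: bay, iris, sage, elm, rose, ivy, moss, kale, ash, mint, yew.

yew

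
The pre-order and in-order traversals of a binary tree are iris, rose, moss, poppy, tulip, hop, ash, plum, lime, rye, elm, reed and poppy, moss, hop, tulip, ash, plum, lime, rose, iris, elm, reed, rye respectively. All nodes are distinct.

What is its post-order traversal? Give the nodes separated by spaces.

The first element of pre-order is the root; it splits in-order into left and right subtrees.
Root iris: left subtree has 8 nodes {poppy, moss, hop, tulip, ash, plum, lime, rose}, right has 3 {elm, reed, rye}.
  Root rose: left subtree has 7 nodes {poppy, moss, hop, tulip, ash, plum, lime}, right has 0 { }.
    Root moss: left subtree has 1 node {poppy}, right has 5 {hop, tulip, ash, plum, lime}.
      Root tulip: left subtree has 1 node {hop}, right has 3 {ash, plum, lime}.
        Root ash: left subtree has 0 nodes { }, right has 2 {plum, lime}.
          Root plum: left subtree has 0 nodes { }, right has 1 {lime}.
  Root rye: left subtree has 2 nodes {elm, reed}, right has 0 { }.
    Root elm: left subtree has 0 nodes { }, right has 1 {reed}.

poppy hop lime plum ash tulip moss rose reed elm rye iris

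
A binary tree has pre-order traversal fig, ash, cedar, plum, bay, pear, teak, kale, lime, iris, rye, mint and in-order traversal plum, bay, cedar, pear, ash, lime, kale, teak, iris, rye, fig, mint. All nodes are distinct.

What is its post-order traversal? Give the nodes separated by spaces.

bay plum pear cedar lime kale rye iris teak ash mint fig

The first element of pre-order is the root; it splits in-order into left and right subtrees.
Root fig: left subtree has 10 nodes {plum, bay, cedar, pear, ash, lime, kale, teak, iris, rye}, right has 1 {mint}.
  Root ash: left subtree has 4 nodes {plum, bay, cedar, pear}, right has 5 {lime, kale, teak, iris, rye}.
    Root cedar: left subtree has 2 nodes {plum, bay}, right has 1 {pear}.
      Root plum: left subtree has 0 nodes { }, right has 1 {bay}.
    Root teak: left subtree has 2 nodes {lime, kale}, right has 2 {iris, rye}.
      Root kale: left subtree has 1 node {lime}, right has 0 { }.
      Root iris: left subtree has 0 nodes { }, right has 1 {rye}.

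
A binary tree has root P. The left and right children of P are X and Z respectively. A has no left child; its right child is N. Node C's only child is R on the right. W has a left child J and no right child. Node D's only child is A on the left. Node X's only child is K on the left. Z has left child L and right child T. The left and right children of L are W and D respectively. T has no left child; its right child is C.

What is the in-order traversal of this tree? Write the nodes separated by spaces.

In-order visits the left subtree, then the node, then the right subtree.
At P: go left to X.
  At X: go left to K.
    K is a leaf — visit K.
  Visit X.
  At X: no right child.
Visit P.
At P: go right to Z.
  At Z: go left to L.
    At L: go left to W.
      At W: go left to J.
        J is a leaf — visit J.
      Visit W.
      At W: no right child.
    Visit L.
    At L: go right to D.
      At D: go left to A.
        At A: no left child.
        Visit A.
        At A: go right to N.
          N is a leaf — visit N.
      Visit D.
      At D: no right child.
  Visit Z.
  At Z: go right to T.
    At T: no left child.
    Visit T.
    At T: go right to C.
      At C: no left child.
      Visit C.
      At C: go right to R.
        R is a leaf — visit R.

K X P J W L A N D Z T C R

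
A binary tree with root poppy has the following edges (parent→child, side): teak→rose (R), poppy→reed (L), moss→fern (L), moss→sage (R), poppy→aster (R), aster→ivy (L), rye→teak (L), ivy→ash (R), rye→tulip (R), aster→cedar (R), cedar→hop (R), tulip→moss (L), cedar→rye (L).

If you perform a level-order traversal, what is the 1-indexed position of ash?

6

Level-order visits nodes level by level from the root, left to right within each level.
Level 0: poppy
Level 1: reed, aster
Level 2: ivy, cedar
Level 3: ash, rye, hop
Level 4: teak, tulip
Level 5: rose, moss
Level 6: fern, sage
Full level-order sequence: poppy, reed, aster, ivy, cedar, ash, rye, hop, teak, tulip, rose, moss, fern, sage.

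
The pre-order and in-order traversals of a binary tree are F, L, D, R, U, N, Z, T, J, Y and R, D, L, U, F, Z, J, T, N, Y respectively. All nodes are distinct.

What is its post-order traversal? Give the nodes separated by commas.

The first element of pre-order is the root; it splits in-order into left and right subtrees.
Root F: left subtree has 4 nodes {R, D, L, U}, right has 5 {Z, J, T, N, Y}.
  Root L: left subtree has 2 nodes {R, D}, right has 1 {U}.
    Root D: left subtree has 1 node {R}, right has 0 { }.
  Root N: left subtree has 3 nodes {Z, J, T}, right has 1 {Y}.
    Root Z: left subtree has 0 nodes { }, right has 2 {J, T}.
      Root T: left subtree has 1 node {J}, right has 0 { }.

R, D, U, L, J, T, Z, Y, N, F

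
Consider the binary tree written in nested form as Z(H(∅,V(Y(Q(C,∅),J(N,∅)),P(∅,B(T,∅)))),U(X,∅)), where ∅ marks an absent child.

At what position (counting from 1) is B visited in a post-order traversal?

Post-order visits the left subtree, then the right subtree, then the node.
At Z: go left to H.
  At H: no left child.
  At H: go right to V.
    At V: go left to Y.
      At Y: go left to Q.
        At Q: go left to C.
          C is a leaf — visit C.
        At Q: no right child.
        Visit Q.
      At Y: go right to J.
        At J: go left to N.
          N is a leaf — visit N.
        At J: no right child.
        Visit J.
      Visit Y.
    At V: go right to P.
      At P: no left child.
      At P: go right to B.
        At B: go left to T.
          T is a leaf — visit T.
        At B: no right child.
        Visit B.
      Visit P.
    Visit V.
  Visit H.
At Z: go right to U.
  At U: go left to X.
    X is a leaf — visit X.
  At U: no right child.
  Visit U.
Visit Z.
Full post-order sequence: C, Q, N, J, Y, T, B, P, V, H, X, U, Z.

7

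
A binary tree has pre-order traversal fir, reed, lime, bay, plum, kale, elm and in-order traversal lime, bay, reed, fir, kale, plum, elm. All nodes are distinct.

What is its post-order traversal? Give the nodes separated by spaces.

bay lime reed kale elm plum fir

The first element of pre-order is the root; it splits in-order into left and right subtrees.
Root fir: left subtree has 3 nodes {lime, bay, reed}, right has 3 {kale, plum, elm}.
  Root reed: left subtree has 2 nodes {lime, bay}, right has 0 { }.
    Root lime: left subtree has 0 nodes { }, right has 1 {bay}.
  Root plum: left subtree has 1 node {kale}, right has 1 {elm}.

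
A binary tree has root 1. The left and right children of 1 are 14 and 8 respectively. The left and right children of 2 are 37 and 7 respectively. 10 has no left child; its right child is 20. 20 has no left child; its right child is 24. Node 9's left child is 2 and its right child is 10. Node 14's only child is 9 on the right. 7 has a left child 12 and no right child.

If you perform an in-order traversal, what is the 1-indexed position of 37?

2

In-order visits the left subtree, then the node, then the right subtree.
At 1: go left to 14.
  At 14: no left child.
  Visit 14.
  At 14: go right to 9.
    At 9: go left to 2.
      At 2: go left to 37.
        37 is a leaf — visit 37.
      Visit 2.
      At 2: go right to 7.
        At 7: go left to 12.
          12 is a leaf — visit 12.
        Visit 7.
        At 7: no right child.
    Visit 9.
    At 9: go right to 10.
      At 10: no left child.
      Visit 10.
      At 10: go right to 20.
        At 20: no left child.
        Visit 20.
        At 20: go right to 24.
          24 is a leaf — visit 24.
Visit 1.
At 1: go right to 8.
  8 is a leaf — visit 8.
Full in-order sequence: 14, 37, 2, 12, 7, 9, 10, 20, 24, 1, 8.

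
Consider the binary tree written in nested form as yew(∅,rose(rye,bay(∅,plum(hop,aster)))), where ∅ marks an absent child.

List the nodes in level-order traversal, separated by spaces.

yew rose rye bay plum hop aster

Level-order visits nodes level by level from the root, left to right within each level.
Level 0: yew
Level 1: rose
Level 2: rye, bay
Level 3: plum
Level 4: hop, aster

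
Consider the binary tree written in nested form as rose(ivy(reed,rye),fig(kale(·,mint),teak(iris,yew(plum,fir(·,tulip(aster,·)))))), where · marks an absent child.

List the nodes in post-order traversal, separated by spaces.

reed rye ivy mint kale iris plum aster tulip fir yew teak fig rose

Post-order visits the left subtree, then the right subtree, then the node.
At rose: go left to ivy.
  At ivy: go left to reed.
    reed is a leaf — visit reed.
  At ivy: go right to rye.
    rye is a leaf — visit rye.
  Visit ivy.
At rose: go right to fig.
  At fig: go left to kale.
    At kale: no left child.
    At kale: go right to mint.
      mint is a leaf — visit mint.
    Visit kale.
  At fig: go right to teak.
    At teak: go left to iris.
      iris is a leaf — visit iris.
    At teak: go right to yew.
      At yew: go left to plum.
        plum is a leaf — visit plum.
      At yew: go right to fir.
        At fir: no left child.
        At fir: go right to tulip.
          At tulip: go left to aster.
            aster is a leaf — visit aster.
          At tulip: no right child.
          Visit tulip.
        Visit fir.
      Visit yew.
    Visit teak.
  Visit fig.
Visit rose.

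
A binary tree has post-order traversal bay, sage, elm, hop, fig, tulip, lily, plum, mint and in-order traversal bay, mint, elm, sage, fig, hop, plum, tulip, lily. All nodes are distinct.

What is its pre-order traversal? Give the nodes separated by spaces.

The last element of post-order is the root; it splits in-order into left and right subtrees.
Root mint: left subtree has 1 node {bay}, right has 7 {elm, sage, fig, hop, plum, tulip, lily}.
  Root plum: left subtree has 4 nodes {elm, sage, fig, hop}, right has 2 {tulip, lily}.
    Root fig: left subtree has 2 nodes {elm, sage}, right has 1 {hop}.
      Root elm: left subtree has 0 nodes { }, right has 1 {sage}.
    Root lily: left subtree has 1 node {tulip}, right has 0 { }.

mint bay plum fig elm sage hop lily tulip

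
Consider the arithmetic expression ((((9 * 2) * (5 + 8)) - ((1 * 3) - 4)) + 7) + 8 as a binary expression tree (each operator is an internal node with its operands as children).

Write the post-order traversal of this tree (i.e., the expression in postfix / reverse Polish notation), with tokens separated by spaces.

9 2 * 5 8 + * 1 3 * 4 - - 7 + 8 +

Post-order on an expression tree gives postfix notation: for each operator, emit left operand, right operand, then the operator.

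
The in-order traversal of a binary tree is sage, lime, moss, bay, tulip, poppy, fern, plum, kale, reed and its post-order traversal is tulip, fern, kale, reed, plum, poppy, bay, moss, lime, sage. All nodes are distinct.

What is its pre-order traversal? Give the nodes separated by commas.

The last element of post-order is the root; it splits in-order into left and right subtrees.
Root sage: left subtree has 0 nodes { }, right has 9 {lime, moss, bay, tulip, poppy, fern, plum, kale, reed}.
  Root lime: left subtree has 0 nodes { }, right has 8 {moss, bay, tulip, poppy, fern, plum, kale, reed}.
    Root moss: left subtree has 0 nodes { }, right has 7 {bay, tulip, poppy, fern, plum, kale, reed}.
      Root bay: left subtree has 0 nodes { }, right has 6 {tulip, poppy, fern, plum, kale, reed}.
        Root poppy: left subtree has 1 node {tulip}, right has 4 {fern, plum, kale, reed}.
          Root plum: left subtree has 1 node {fern}, right has 2 {kale, reed}.
            Root reed: left subtree has 1 node {kale}, right has 0 { }.

sage, lime, moss, bay, poppy, tulip, plum, fern, reed, kale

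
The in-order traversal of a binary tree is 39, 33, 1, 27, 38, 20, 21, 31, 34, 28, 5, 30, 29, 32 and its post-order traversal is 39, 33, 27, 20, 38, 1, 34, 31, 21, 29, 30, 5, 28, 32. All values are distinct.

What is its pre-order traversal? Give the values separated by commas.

The last element of post-order is the root; it splits in-order into left and right subtrees.
Root 32: left subtree has 13 nodes {39, 33, 1, 27, 38, 20, 21, 31, 34, 28, 5, 30, 29}, right has 0 { }.
  Root 28: left subtree has 9 nodes {39, 33, 1, 27, 38, 20, 21, 31, 34}, right has 3 {5, 30, 29}.
    Root 21: left subtree has 6 nodes {39, 33, 1, 27, 38, 20}, right has 2 {31, 34}.
      Root 1: left subtree has 2 nodes {39, 33}, right has 3 {27, 38, 20}.
        Root 33: left subtree has 1 node {39}, right has 0 { }.
        Root 38: left subtree has 1 node {27}, right has 1 {20}.
      Root 31: left subtree has 0 nodes { }, right has 1 {34}.
    Root 5: left subtree has 0 nodes { }, right has 2 {30, 29}.
      Root 30: left subtree has 0 nodes { }, right has 1 {29}.

32, 28, 21, 1, 33, 39, 38, 27, 20, 31, 34, 5, 30, 29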